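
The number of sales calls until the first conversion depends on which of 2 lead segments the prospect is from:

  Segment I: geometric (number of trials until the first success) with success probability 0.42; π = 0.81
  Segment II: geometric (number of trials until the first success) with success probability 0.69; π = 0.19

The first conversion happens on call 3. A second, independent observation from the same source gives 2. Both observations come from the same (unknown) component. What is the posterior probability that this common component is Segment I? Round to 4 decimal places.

0.9119

By Bayes' theorem, P(k | x) = P(Z=k) f_k(x) / Σ_j P(Z=j) f_j(x).
Since both observations come from the same component, the likelihood for component k is f_k(x₁)·f_k(x₂).
  p_I = [0.141288] × [0.2436] = 0.0344178
  p_II = [0.066309] × [0.2139] = 0.0141835
Multiply by the mixture weights:
  P(Z=I)·p_I = 0.81 × 0.0344178 = 0.0278784
  P(Z=II)·p_II = 0.19 × 0.0141835 = 0.00269486
Marginal: 0.0278784 + 0.00269486 = 0.0305732
So the posterior for Segment I is 0.0278784 / 0.0305732 ≈ 0.9119.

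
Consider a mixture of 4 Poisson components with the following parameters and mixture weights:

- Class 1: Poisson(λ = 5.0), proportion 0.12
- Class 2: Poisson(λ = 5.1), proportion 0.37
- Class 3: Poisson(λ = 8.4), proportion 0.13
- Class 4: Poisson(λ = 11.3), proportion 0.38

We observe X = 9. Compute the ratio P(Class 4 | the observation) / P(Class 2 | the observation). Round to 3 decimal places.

2.682

Only the two components matter; the odds are (P(Z=i) f_i(x)) / (P(Z=j) f_j(x)).
Component likelihoods at x = 9:
  L_1 = 0.0362656
  L_2 = 0.0392163
  L_3 = 0.129026
  L_4 = 0.102427
Odds = (0.38/0.37) × (0.102427/0.0392163) = 1.02703 × 2.61185 ≈ 2.682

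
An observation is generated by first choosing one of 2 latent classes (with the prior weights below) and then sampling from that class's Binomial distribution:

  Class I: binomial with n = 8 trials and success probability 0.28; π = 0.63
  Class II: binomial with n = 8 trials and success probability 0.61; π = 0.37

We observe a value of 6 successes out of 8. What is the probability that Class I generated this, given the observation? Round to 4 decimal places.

0.0515

P(component k | x) = π_k·f_k(x) / marginal(x), where marginal(x) = Σ_j π_j·f_j(x).
Component likelihoods at x = 6 successes out of 8:
  L_I = C(8,6)·0.28^6·0.72^2 = 28·0.00048189·0.5184 = 0.00699473
  L_II = C(8,6)·0.61^6·0.39^2 = 28·0.0515204·0.1521 = 0.219415
Unnormalised posteriors:
  π_I·L_I = 0.63 × 0.00699473 = 0.00440668
  π_II·L_II = 0.37 × 0.219415 = 0.0811835
Denominator: 0.00440668 + 0.0811835 = 0.0855902
So the posterior for Class I is 0.00440668 / 0.0855902 ≈ 0.0515.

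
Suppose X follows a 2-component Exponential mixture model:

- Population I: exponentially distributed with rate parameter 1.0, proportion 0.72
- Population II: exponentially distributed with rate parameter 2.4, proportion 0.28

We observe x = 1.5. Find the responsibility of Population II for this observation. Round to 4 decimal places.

Apply Bayes' rule: the posterior for each component is proportional to its prior times its likelihood at x.
Exponential densities:
  L_I = 0.22313
  L_II = 0.0655769
Multiply by the mixture weights:
  w_I·L_I = 0.72 × 0.22313 = 0.160654
  w_II·L_II = 0.28 × 0.0655769 = 0.0183615
Marginal: 0.160654 + 0.0183615 = 0.179015
Responsibility of Population II: 0.0183615 / 0.179015 ≈ 0.1026

0.1026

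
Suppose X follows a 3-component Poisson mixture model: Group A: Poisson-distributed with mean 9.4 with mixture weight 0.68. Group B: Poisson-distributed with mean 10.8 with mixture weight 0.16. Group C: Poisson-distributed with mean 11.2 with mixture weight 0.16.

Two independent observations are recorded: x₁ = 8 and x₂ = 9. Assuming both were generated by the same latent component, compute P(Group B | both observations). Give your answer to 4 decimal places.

The responsibility of component k is π_k f_k(x) divided by Σ_j π_j f_j(x).
Since both observations come from the same component, the likelihood for component k is f_k(x₁)·f_k(x₂).
  L_A = [0.125065] × [0.130623] = 0.0163363
  L_B = [0.093646] × [0.112375] = 0.0105235
  L_C = [0.0839703] × [0.104496] = 0.00877458
Weight by the priors:
  π_A·L_A = 0.68 × 0.0163363 = 0.0111087
  π_B·L_B = 0.16 × 0.0105235 = 0.00168376
  π_C·L_C = 0.16 × 0.00877458 = 0.00140393
Evidence: 0.0111087 + 0.00168376 + 0.00140393 = 0.0141964
P(Group B | x₁,x₂) ≈ 0.1186

0.1186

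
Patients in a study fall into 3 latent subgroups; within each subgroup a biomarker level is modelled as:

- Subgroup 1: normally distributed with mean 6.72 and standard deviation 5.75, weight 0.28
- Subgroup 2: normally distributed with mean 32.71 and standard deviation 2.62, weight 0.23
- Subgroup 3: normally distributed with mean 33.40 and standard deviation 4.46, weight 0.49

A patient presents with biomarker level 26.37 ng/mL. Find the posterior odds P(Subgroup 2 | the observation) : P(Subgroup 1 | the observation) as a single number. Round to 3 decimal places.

Since P(k|x) ∝ P(Z=k) f_k(x), the posterior odds are P(Z=i) f_i(x) / (P(Z=j) f_j(x)).
Component likelihoods at x = 26.37 ng/mL:
  L_1 = (1/(5.75·√(2π)))·exp(−(26.37−6.72)²/(2·5.75²)) = 0.069381·exp(-5.83928) = 0.000201964
  L_2 = (1/(2.62·√(2π)))·exp(−(26.37−32.71)²/(2·2.62²)) = 0.152268·exp(-2.92783) = 0.00814832
  L_3 = (1/(4.46·√(2π)))·exp(−(26.37−33.40)²/(2·4.46²)) = 0.089449·exp(-1.24226) = 0.0258268
Posterior odds = (P(Z=2)·L_2) / (P(Z=1)·L_1) = (0.23·0.00814832) / (0.28·0.000201964) = 0.00187411 / 5.655e-05 ≈ 33.141

33.141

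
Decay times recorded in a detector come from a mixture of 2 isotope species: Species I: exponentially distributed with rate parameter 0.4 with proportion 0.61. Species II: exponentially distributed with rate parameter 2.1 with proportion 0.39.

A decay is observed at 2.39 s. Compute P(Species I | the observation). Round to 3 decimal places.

Posterior ∝ prior × likelihood, so P(k | x) ∝ P(Z=k) f_k(x); normalise over all components.
Exponential densities:
  L_I = 0.4·e^(−0.4·2.39) = 0.4·e^(−0.9560) = 0.153771
  L_II = 2.1·e^(−2.1·2.39) = 2.1·e^(−5.0190) = 0.0138834
Multiply by the mixture weights:
  P(Z=I)·L_I = 0.61 × 0.153771 = 0.0938003
  P(Z=II)·L_II = 0.39 × 0.0138834 = 0.00541452
Sum: 0.0938003 + 0.00541452 = 0.0992148
P(Species I | x) = 0.0938003 / 0.0992148 ≈ 0.945

0.945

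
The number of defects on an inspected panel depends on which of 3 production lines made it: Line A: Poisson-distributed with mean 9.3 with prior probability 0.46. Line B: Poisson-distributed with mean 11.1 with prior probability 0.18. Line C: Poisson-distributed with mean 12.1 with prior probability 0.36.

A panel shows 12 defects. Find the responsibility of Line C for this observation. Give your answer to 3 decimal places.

0.421

By Bayes' theorem, P(k | x) = π_k f_k(x) / Σ_j π_j f_j(x).
Poisson probabilities:
  L_A = e^(−9.3)·9.3^12/12! = 0.079895
  L_B = e^(−11.1)·11.1^12/12! = 0.110375
  L_C = e^(−12.1)·12.1^12/12! = 0.114321
Prior × likelihood for each component:
  π_A·L_A = 0.46 × 0.079895 = 0.0367517
  π_B·L_B = 0.18 × 0.110375 = 0.0198675
  π_C·L_C = 0.36 × 0.114321 = 0.0411554
Evidence: 0.0367517 + 0.0198675 + 0.0411554 = 0.0977746
Responsibility of Line C: 0.0411554 / 0.0977746 ≈ 0.421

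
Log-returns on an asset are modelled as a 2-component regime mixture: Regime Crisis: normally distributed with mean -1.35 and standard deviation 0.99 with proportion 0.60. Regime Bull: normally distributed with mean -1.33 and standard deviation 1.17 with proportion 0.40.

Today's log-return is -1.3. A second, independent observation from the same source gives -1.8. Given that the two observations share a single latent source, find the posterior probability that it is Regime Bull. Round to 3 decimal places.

0.328

Apply Bayes' rule: the posterior for each component is proportional to its prior times its likelihood at x.
Since both observations come from the same component, the likelihood for component k is f_k(x₁)·f_k(x₂).
  L_Crisis = [0.402458] × [0.363421] = 0.146262
  L_Bull = [0.340864] × [0.314545] = 0.107217
Prior × likelihood for each component:
  w_Crisis·L_Crisis = 0.60 × 0.146262 = 0.087757
  w_Bull·L_Bull = 0.40 × 0.107217 = 0.0428869
Evidence: 0.087757 + 0.0428869 = 0.130644
P(Regime Bull | x₁, x₂) = 0.0428869 / 0.130644 ≈ 0.328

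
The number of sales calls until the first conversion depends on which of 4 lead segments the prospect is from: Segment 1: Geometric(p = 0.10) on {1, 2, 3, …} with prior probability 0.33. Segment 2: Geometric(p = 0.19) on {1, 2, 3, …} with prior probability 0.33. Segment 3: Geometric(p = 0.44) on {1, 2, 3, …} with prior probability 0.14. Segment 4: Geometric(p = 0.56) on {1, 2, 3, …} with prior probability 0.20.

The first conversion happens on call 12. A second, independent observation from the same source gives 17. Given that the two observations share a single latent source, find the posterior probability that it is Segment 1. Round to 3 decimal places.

P(component k | x) = π_k·f_k(x) / marginal(x), where marginal(x) = Σ_j π_j·f_j(x).
Since both observations come from the same component, the likelihood for component k is f_k(x₁)·f_k(x₂).
  f_1 = [0.0313811] × [0.0185302] = 0.000581497
  f_2 = [0.0187106] × [0.006524] = 0.000122068
  f_3 = [0.000747345] × [4.11586e-05] = 3.07597e-08
  f_4 = [6.70143e-05] × [1.10517e-06] = 7.40625e-11
Unnormalised posteriors:
  π_1·f_1 = 0.33 × 0.000581497 = 0.000191894
  π_2·f_2 = 0.33 × 0.000122068 = 4.02825e-05
  π_3·f_3 = 0.14 × 3.07597e-08 = 4.30636e-09
  π_4·f_4 = 0.20 × 7.40625e-11 = 1.48125e-11
Denominator: 0.000191894 + 4.02825e-05 + 4.30636e-09 + 1.48125e-11 = 0.000232181
So the posterior for Segment 1 is 0.000191894 / 0.000232181 ≈ 0.826.

0.826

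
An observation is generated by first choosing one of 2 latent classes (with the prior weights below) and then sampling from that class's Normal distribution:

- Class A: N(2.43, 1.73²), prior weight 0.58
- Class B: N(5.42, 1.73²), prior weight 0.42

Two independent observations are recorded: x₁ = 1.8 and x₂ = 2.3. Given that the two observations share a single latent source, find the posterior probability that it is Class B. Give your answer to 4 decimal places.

0.0168

The responsibility of component k is π_k f_k(x) divided by Σ_j π_j f_j(x).
Since both observations come from the same component, the likelihood for component k is f_k(x₁)·f_k(x₂).
  p_A = [(1/(1.73·√(2π)))·exp(−(1.8−2.43)²/(2·1.73²)) = 0.230602·exp(-0.06631) = 0.215808] × [0.229952] = 0.0496255
  p_B = [(1/(1.73·√(2π)))·exp(−(1.8−5.42)²/(2·1.73²)) = 0.230602·exp(-2.18925) = 0.0258277] × [0.0453516] = 0.00117133
Multiply by the mixture weights:
  π_A·p_A = 0.58 × 0.0496255 = 0.0287828
  π_B·p_B = 0.42 × 0.00117133 = 0.000491958
Evidence: 0.0287828 + 0.000491958 = 0.0292748
P(Class B | x₁,x₂) ≈ 0.0168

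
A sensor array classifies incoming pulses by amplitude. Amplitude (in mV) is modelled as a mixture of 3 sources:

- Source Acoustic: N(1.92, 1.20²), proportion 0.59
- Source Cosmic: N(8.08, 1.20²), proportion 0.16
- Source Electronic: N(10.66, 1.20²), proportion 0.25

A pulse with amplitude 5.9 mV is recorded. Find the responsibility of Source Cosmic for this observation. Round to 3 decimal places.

0.925

P(component k | x) = w_k·f_k(x) / marginal(x), where marginal(x) = Σ_j w_j·f_j(x).
Evaluate each component's likelihood at the observed value:
  f_Acoustic = 0.00135847
  f_Cosmic = 0.0638385
  f_Electronic = 0.000127361
Multiply by the mixture weights:
  w_Acoustic·f_Acoustic = 0.59 × 0.00135847 = 0.000801495
  w_Cosmic·f_Cosmic = 0.16 × 0.0638385 = 0.0102142
  w_Electronic·f_Electronic = 0.25 × 0.000127361 = 3.18403e-05
Denominator: 0.000801495 + 0.0102142 + 3.18403e-05 = 0.0110475
P(Source Cosmic | 5.9 mV) = 0.0102142 / 0.0110475 ≈ 0.925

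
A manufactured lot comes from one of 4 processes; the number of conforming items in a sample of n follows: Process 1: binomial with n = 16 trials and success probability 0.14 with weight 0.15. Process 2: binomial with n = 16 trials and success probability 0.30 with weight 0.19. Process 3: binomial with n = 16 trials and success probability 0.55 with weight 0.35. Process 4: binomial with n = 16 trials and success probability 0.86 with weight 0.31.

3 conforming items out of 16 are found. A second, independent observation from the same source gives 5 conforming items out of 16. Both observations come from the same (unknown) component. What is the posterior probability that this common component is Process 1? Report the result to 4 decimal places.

0.1980

Apply Bayes' rule: the posterior for each component is proportional to its prior times its likelihood at x.
Since both observations come from the same component, the likelihood for component k is f_k(x₁)·f_k(x₂).
  f_1 = [0.216298] × [0.0447101] = 0.0096707
  f_2 = [0.146496] × [0.209878] = 0.0307464
  f_3 = [0.00289094] × [0.0336848] = 9.73806e-05
  f_4 = [2.82714e-09] × [8.32115e-07] = 2.35251e-15
Multiply by the mixture weights:
  w_1·f_1 = 0.15 × 0.0096707 = 0.0014506
  w_2·f_2 = 0.19 × 0.0307464 = 0.00584181
  w_3·f_3 = 0.35 × 9.73806e-05 = 3.40832e-05
  w_4·f_4 = 0.31 × 2.35251e-15 = 7.29278e-16
Marginal: 0.0014506 + 0.00584181 + 3.40832e-05 + 7.29278e-16 = 0.0073265
P(Process 1 | x) = 0.0014506 / 0.0073265 ≈ 0.1980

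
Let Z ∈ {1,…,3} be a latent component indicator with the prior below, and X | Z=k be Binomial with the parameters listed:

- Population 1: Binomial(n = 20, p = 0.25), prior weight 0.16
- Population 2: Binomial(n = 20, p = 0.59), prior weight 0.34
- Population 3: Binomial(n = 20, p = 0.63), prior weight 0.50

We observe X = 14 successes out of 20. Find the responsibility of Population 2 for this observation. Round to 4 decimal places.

P(component k | x) = π_k·f_k(x) / marginal(x), where marginal(x) = Σ_j π_j·f_j(x).
Component likelihoods at x = 14 successes out of 20:
  f_1 = 2.56987e-05
  f_2 = 0.114029
  f_3 = 0.154299
Weight by the priors:
  π_1·f_1 = 0.16 × 2.56987e-05 = 4.11179e-06
  π_2·f_2 = 0.34 × 0.114029 = 0.0387698
  π_3·f_3 = 0.50 × 0.154299 = 0.0771493
Sum: 4.11179e-06 + 0.0387698 + 0.0771493 = 0.115923
P(Population 2 | the observation) ≈ 0.3344

0.3344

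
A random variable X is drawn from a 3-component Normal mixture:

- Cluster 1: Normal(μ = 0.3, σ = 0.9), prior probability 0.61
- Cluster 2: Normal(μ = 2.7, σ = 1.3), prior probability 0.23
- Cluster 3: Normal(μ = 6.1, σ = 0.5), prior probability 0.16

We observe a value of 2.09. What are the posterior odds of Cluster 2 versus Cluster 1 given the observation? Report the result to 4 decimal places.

1.6899

Only the two components matter; the odds are (π_i f_i(x)) / (π_j f_j(x)).
Evaluate each component's likelihood at the observed value:
  f_1 = 0.0613342
  f_2 = 0.274888
  f_3 = 8.6088e-15
Odds = (0.23/0.61) × (0.274888/0.0613342) = 0.377049 × 4.48181 ≈ 1.6899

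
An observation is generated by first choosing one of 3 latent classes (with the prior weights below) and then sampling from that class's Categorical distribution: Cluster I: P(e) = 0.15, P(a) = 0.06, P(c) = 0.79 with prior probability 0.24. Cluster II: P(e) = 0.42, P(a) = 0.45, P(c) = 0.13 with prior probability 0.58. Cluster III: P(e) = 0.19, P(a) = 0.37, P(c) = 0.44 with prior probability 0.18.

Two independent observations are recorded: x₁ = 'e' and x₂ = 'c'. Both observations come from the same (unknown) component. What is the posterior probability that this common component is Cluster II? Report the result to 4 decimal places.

0.4214

The responsibility of component k is P(Z=k) f_k(x) divided by Σ_j P(Z=j) f_j(x).
Since both observations come from the same component, the likelihood for component k is f_k(x₁)·f_k(x₂).
  p_I = [P(e | comp) = 0.15] × [0.79] = 0.1185
  p_II = [P(e | comp) = 0.42] × [0.13] = 0.0546
  p_III = [P(e | comp) = 0.19] × [0.44] = 0.0836
Multiply by the mixture weights:
  P(Z=I)·p_I = 0.24 × 0.1185 = 0.02844
  P(Z=II)·p_II = 0.58 × 0.0546 = 0.031668
  P(Z=III)·p_III = 0.18 × 0.0836 = 0.015048
Denominator: 0.02844 + 0.031668 + 0.015048 = 0.075156
Responsibility of Cluster II: 0.031668 / 0.075156 ≈ 0.4214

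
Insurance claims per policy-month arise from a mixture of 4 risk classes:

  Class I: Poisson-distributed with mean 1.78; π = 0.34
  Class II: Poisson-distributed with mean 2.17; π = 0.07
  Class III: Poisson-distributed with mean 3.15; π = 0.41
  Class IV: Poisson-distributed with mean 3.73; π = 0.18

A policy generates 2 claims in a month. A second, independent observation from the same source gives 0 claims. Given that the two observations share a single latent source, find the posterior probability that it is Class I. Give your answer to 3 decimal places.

0.699

Posterior ∝ prior × likelihood, so P(k | x) ∝ w_k f_k(x); normalise over all components.
Since both observations come from the same component, the likelihood for component k is f_k(x₁)·f_k(x₂).
  L_I = [0.267157] × [0.168638] = 0.0450528
  L_II = [0.268825] × [0.114178] = 0.0306939
  L_III = [0.2126] × [0.0428521] = 0.00911037
  L_IV = [0.166905] × [0.0239928] = 0.00400452
Weight by the priors:
  w_I·L_I = 0.34 × 0.0450528 = 0.0153179
  w_II·L_II = 0.07 × 0.0306939 = 0.00214857
  w_III·L_III = 0.41 × 0.00911037 = 0.00373525
  w_IV·L_IV = 0.18 × 0.00400452 = 0.000720814
Evidence: 0.0153179 + 0.00214857 + 0.00373525 + 0.000720814 = 0.0219226
So the posterior for Class I is 0.0153179 / 0.0219226 ≈ 0.699.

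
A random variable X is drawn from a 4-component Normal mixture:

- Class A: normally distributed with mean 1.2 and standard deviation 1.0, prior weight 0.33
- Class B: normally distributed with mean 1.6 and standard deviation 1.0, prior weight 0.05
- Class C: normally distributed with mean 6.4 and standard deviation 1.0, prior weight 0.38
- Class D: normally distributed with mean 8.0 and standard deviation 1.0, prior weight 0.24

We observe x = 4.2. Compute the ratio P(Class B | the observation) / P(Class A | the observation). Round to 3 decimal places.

The posterior odds equal the prior odds times the likelihood ratio: (w_i/w_j)·(f_i(x)/f_j(x)).
Normal densities:
  f_A = (1/(1.0·√(2π)))·exp(−(4.2−1.2)²/(2·1.0²)) = 0.398942·exp(-4.50000) = 0.00443185
  f_B = (1/(1.0·√(2π)))·exp(−(4.2−1.6)²/(2·1.0²)) = 0.398942·exp(-3.38000) = 0.013583
  f_C = (1/(1.0·√(2π)))·exp(−(4.2−6.4)²/(2·1.0²)) = 0.398942·exp(-2.42000) = 0.0354746
  f_D = (1/(1.0·√(2π)))·exp(−(4.2−8.0)²/(2·1.0²)) = 0.398942·exp(-7.22000) = 0.000291947
Posterior odds = (w_B·f_B) / (w_A·f_A) = (0.05·0.013583) / (0.33·0.00443185) = 0.000679148 / 0.00146251 ≈ 0.464

0.464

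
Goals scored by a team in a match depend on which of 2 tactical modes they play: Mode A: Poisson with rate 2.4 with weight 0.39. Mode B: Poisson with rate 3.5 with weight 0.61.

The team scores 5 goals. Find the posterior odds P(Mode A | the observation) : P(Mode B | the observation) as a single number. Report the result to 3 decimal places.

Only the two components matter; the odds are (π_i f_i(x)) / (π_j f_j(x)).
Poisson probabilities:
  p_A = 0.0601961
  p_B = 0.132169
0.0234765 / 0.0806228 ≈ 0.291

0.291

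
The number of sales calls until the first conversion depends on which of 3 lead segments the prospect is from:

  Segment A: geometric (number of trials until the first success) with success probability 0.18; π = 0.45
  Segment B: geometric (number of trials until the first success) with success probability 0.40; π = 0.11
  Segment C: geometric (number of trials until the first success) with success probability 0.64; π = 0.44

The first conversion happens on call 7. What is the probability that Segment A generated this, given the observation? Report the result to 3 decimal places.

P(component k | x) = P(Z=k)·f_k(x) / marginal(x), where marginal(x) = Σ_j P(Z=j)·f_j(x).
Geometric probabilities:
  p_A = 0.18·(1−0.18)^6 = 0.18·0.304007 = 0.0547212
  p_B = 0.40·(1−0.40)^6 = 0.40·0.046656 = 0.0186624
  p_C = 0.64·(1−0.64)^6 = 0.64·0.00217678 = 0.00139314
Unnormalised posteriors:
  P(Z=A)·p_A = 0.45 × 0.0547212 = 0.0246245
  P(Z=B)·p_B = 0.11 × 0.0186624 = 0.00205286
  P(Z=C)·p_C = 0.44 × 0.00139314 = 0.000612982
Normaliser: 0.0246245 + 0.00205286 + 0.000612982 = 0.0272904
P(Segment A | data) ≈ 0.902

0.902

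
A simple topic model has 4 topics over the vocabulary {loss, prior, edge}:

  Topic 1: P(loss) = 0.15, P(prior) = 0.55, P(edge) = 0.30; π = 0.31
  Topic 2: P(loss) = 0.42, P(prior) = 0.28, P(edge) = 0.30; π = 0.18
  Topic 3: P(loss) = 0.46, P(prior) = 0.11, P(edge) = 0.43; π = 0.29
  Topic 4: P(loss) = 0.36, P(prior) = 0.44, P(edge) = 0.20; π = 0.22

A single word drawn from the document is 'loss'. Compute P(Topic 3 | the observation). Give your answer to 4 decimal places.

Apply Bayes' rule: the posterior for each component is proportional to its prior times its likelihood at x.
Evaluate each component's likelihood at the observed value:
  p_1 = P(loss | comp) = 0.15
  p_2 = P(loss | comp) = 0.42
  p_3 = P(loss | comp) = 0.46
  p_4 = P(loss | comp) = 0.36
Prior × likelihood for each component:
  π_1·p_1 = 0.31 × 0.15 = 0.0465
  π_2·p_2 = 0.18 × 0.42 = 0.0756
  π_3·p_3 = 0.29 × 0.46 = 0.1334
  π_4·p_4 = 0.22 × 0.36 = 0.0792
Evidence: 0.0465 + 0.0756 + 0.1334 + 0.0792 = 0.3347
P(Topic 3 | the observation) ≈ 0.3986

0.3986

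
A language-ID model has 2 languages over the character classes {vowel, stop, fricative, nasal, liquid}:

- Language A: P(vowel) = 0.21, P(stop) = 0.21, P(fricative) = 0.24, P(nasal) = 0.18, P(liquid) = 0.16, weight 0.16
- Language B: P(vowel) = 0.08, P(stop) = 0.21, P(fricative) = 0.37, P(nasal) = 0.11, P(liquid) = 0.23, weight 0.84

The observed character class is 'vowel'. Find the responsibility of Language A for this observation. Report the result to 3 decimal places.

The responsibility of component k is P(Z=k) f_k(x) divided by Σ_j P(Z=j) f_j(x).
Component likelihoods at x = 'vowel':
  f_A = 0.21
  f_B = 0.08
Multiply by the mixture weights:
  P(Z=A)·f_A = 0.16 × 0.21 = 0.0336
  P(Z=B)·f_B = 0.84 × 0.08 = 0.0672
Denominator: 0.0336 + 0.0672 = 0.1008
P(Language A | the observation) = 0.0336 / 0.1008 ≈ 0.333

0.333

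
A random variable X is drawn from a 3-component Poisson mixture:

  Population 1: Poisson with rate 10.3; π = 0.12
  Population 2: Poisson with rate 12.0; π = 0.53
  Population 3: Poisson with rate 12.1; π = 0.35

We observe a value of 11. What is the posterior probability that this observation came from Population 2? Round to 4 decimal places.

0.5304

Posterior ∝ prior × likelihood, so P(k | x) ∝ π_k f_k(x); normalise over all components.
Component likelihoods at x = 11:
  f_1 = 0.116633
  f_2 = 0.114368
  f_3 = 0.113376
Weight by the priors:
  π_1·f_1 = 0.12 × 0.116633 = 0.0139959
  π_2·f_2 = 0.53 × 0.114368 = 0.060615
  π_3·f_3 = 0.35 × 0.113376 = 0.0396815
Sum: 0.0139959 + 0.060615 + 0.0396815 = 0.114292
Responsibility of Population 2: 0.060615 / 0.114292 ≈ 0.5304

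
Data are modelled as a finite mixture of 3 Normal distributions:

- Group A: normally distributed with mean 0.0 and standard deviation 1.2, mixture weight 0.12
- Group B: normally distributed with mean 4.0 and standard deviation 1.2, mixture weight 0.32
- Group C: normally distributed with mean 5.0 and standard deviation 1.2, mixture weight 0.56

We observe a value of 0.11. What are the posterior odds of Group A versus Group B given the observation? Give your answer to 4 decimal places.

Posterior odds = (π_i f_i(x)) / (π_j f_j(x)); the normalising sum cancels.
Evaluate each component's likelihood at the observed value:
  f_A = (1/(1.2·√(2π)))·exp(−(0.11−0.0)²/(2·1.2²)) = 0.332452·exp(-0.00420) = 0.331058
  f_B = (1/(1.2·√(2π)))·exp(−(0.11−4.0)²/(2·1.2²)) = 0.332452·exp(-5.25420) = 0.00173723
  f_C = (1/(1.2·√(2π)))·exp(−(0.11−5.0)²/(2·1.2²)) = 0.332452·exp(-8.30281) = 8.23878e-05
Posterior odds = (π_A·f_A) / (π_B·f_B) = (0.12·0.331058) / (0.32·0.00173723) = 0.039727 / 0.000555915 ≈ 71.4624

71.4624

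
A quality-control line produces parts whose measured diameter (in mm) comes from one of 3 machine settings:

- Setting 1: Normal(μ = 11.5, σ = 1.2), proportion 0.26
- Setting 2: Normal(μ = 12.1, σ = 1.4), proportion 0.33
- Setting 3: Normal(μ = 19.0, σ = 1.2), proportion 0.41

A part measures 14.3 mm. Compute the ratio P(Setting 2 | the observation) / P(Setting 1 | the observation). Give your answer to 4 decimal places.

4.8153

Posterior odds = (π_i f_i(x)) / (π_j f_j(x)); the normalising sum cancels.
Normal densities:
  p_1 = 0.0218516
  p_2 = 0.0829013
  p_3 = 0.000155106
Posterior odds = (π_2·p_2) / (π_1·p_1) = (0.33·0.0829013) / (0.26·0.0218516) = 0.0273574 / 0.00568141 ≈ 4.8153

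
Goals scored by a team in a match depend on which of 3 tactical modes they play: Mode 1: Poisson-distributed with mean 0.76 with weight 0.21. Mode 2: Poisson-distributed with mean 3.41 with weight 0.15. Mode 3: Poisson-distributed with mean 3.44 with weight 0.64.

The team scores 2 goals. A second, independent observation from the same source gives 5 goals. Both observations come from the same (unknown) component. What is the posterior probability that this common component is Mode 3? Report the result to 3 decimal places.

P(component k | x) = w_k·f_k(x) / marginal(x), where marginal(x) = Σ_j w_j·f_j(x).
Since both observations come from the same component, the likelihood for component k is f_k(x₁)·f_k(x₂).
  L_1 = [e^(−0.76)·0.76^2/2! = 0.135062] × [0.00098815] = 0.000133462
  L_2 = [e^(−3.41)·3.41^2/2! = 0.192103] × [0.126954] = 0.0243883
  L_3 = [e^(−3.44)·3.44^2/2! = 0.18972] × [0.128718] = 0.0244203
Prior × likelihood for each component:
  w_1·L_1 = 0.21 × 0.000133462 = 2.80269e-05
  w_2·L_2 = 0.15 × 0.0243883 = 0.00365824
  w_3·L_3 = 0.64 × 0.0244203 = 0.015629
Normaliser: 2.80269e-05 + 0.00365824 + 0.015629 = 0.0193153
So the posterior for Mode 3 is 0.015629 / 0.0193153 ≈ 0.809.

0.809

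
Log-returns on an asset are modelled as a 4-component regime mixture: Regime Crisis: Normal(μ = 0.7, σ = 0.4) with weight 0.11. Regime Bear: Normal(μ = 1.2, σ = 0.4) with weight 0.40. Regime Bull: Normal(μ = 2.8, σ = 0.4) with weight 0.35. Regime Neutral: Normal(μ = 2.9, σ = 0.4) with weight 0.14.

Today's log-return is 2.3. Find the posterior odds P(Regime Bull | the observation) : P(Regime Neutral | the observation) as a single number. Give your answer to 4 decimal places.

3.5256

Posterior odds = (π_i f_i(x)) / (π_j f_j(x)); the normalising sum cancels.
Component likelihoods at x = 2.3:
  f_Crisis = (1/(0.4·√(2π)))·exp(−(2.3−0.7)²/(2·0.4²)) = 0.997356·exp(-8.00000) = 0.000334576
  f_Bear = (1/(0.4·√(2π)))·exp(−(2.3−1.2)²/(2·0.4²)) = 0.997356·exp(-3.78125) = 0.0227339
  f_Bull = (1/(0.4·√(2π)))·exp(−(2.3−2.8)²/(2·0.4²)) = 0.997356·exp(-0.78125) = 0.456623
  f_Neutral = (1/(0.4·√(2π)))·exp(−(2.3−2.9)²/(2·0.4²)) = 0.997356·exp(-1.12500) = 0.323794
Odds = (0.35/0.14) × (0.456623/0.323794) = 2.5 × 1.41023 ≈ 3.5256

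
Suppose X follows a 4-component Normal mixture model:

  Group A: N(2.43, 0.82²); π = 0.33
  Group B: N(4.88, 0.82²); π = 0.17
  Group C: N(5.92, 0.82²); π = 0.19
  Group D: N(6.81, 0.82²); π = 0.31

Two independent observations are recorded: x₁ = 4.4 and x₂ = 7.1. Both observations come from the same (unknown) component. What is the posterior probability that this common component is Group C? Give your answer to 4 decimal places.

Posterior ∝ prior × likelihood, so P(k | x) ∝ π_k f_k(x); normalise over all components.
Since both observations come from the same component, the likelihood for component k is f_k(x₁)·f_k(x₂).
  p_A = [(1/(0.82·√(2π)))·exp(−(4.4−2.43)²/(2·0.82²)) = 0.486515·exp(-2.88586) = 0.0271509] × [4.40608e-08] = 1.19629e-09
  p_B = [(1/(0.82·√(2π)))·exp(−(4.4−4.88)²/(2·0.82²)) = 0.486515·exp(-0.17133) = 0.409911] × [0.0124595] = 0.0051073
  p_C = [(1/(0.82·√(2π)))·exp(−(4.4−5.92)²/(2·0.82²)) = 0.486515·exp(-1.71802) = 0.0872906] × [0.172755] = 0.0150799
  p_D = [(1/(0.82·√(2π)))·exp(−(4.4−6.81)²/(2·0.82²)) = 0.486515·exp(-4.31893) = 0.00647751] × [0.457022] = 0.00296036
Multiply by the mixture weights:
  π_A·p_A = 0.33 × 1.19629e-09 = 3.94776e-10
  π_B·p_B = 0.17 × 0.0051073 = 0.000868241
  π_C·p_C = 0.19 × 0.0150799 = 0.00286517
  π_D·p_D = 0.31 × 0.00296036 = 0.000917711
Evidence: 3.94776e-10 + 0.000868241 + 0.00286517 + 0.000917711 = 0.00465112
P(Group C | x₁,x₂) ≈ 0.6160

0.6160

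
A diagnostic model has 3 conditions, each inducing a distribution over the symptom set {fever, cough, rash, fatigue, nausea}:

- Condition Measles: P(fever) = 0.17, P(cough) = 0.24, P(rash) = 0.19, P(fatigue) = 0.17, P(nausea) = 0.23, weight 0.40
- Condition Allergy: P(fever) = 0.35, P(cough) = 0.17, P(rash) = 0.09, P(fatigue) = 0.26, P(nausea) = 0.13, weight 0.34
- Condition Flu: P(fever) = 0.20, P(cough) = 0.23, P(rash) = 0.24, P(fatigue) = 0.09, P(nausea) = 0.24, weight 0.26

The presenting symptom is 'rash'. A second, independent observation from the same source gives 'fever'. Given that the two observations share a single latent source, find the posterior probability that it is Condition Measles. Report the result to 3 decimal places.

Apply Bayes' rule: the posterior for each component is proportional to its prior times its likelihood at x.
Since both observations come from the same component, the likelihood for component k is f_k(x₁)·f_k(x₂).
  f_Measles = [0.19] × [0.17] = 0.0323
  f_Allergy = [0.09] × [0.35] = 0.0315
  f_Flu = [0.24] × [0.2] = 0.048
Unnormalised posteriors:
  P(Z=Measles)·f_Measles = 0.40 × 0.0323 = 0.01292
  P(Z=Allergy)·f_Allergy = 0.34 × 0.0315 = 0.01071
  P(Z=Flu)·f_Flu = 0.26 × 0.048 = 0.01248
Marginal: 0.01292 + 0.01071 + 0.01248 = 0.03611
P(Condition Measles | x₁, x₂) = 0.01292 / 0.03611 ≈ 0.358

0.358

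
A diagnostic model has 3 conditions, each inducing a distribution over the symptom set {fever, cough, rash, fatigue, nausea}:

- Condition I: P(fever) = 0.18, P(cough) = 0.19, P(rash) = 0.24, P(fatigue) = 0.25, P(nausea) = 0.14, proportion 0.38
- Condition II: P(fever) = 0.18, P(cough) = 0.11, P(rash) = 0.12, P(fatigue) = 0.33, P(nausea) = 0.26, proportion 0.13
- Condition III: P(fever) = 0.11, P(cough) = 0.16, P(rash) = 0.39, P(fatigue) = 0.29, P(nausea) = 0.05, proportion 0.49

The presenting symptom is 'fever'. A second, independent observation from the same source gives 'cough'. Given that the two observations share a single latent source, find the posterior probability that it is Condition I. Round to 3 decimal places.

0.537

P(component k | x) = P(Z=k)·f_k(x) / marginal(x), where marginal(x) = Σ_j P(Z=j)·f_j(x).
Since both observations come from the same component, the likelihood for component k is f_k(x₁)·f_k(x₂).
  p_I = [P(fever | comp) = 0.18] × [0.19] = 0.0342
  p_II = [P(fever | comp) = 0.18] × [0.11] = 0.0198
  p_III = [P(fever | comp) = 0.11] × [0.16] = 0.0176
Multiply by the mixture weights:
  P(Z=I)·p_I = 0.38 × 0.0342 = 0.012996
  P(Z=II)·p_II = 0.13 × 0.0198 = 0.002574
  P(Z=III)·p_III = 0.49 × 0.0176 = 0.008624
Evidence: 0.012996 + 0.002574 + 0.008624 = 0.024194
P(Condition I | x₁,x₂) ≈ 0.537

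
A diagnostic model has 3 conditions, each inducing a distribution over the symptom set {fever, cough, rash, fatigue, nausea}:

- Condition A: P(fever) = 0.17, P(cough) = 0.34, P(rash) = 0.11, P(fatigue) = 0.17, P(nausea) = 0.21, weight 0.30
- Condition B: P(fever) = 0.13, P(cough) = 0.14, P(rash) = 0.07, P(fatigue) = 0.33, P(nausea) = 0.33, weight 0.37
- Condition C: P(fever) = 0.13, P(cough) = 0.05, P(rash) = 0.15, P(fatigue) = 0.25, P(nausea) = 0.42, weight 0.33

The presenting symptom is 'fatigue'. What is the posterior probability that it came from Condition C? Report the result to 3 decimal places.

Apply Bayes' rule: the posterior for each component is proportional to its prior times its likelihood at x.
Evaluate each component's likelihood at the observed value:
  L_A = P(fatigue | comp) = 0.17
  L_B = P(fatigue | comp) = 0.33
  L_C = P(fatigue | comp) = 0.25
Weight by the priors:
  π_A·L_A = 0.30 × 0.17 = 0.051
  π_B·L_B = 0.37 × 0.33 = 0.1221
  π_C·L_C = 0.33 × 0.25 = 0.0825
Marginal: 0.051 + 0.1221 + 0.0825 = 0.2556
P(Condition C | x) = 0.0825 / 0.2556 ≈ 0.323

0.323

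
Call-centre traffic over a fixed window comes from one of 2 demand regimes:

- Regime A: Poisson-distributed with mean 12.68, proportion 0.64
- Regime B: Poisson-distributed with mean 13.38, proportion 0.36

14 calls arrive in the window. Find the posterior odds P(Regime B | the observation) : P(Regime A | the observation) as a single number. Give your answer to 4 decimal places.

0.5927

Since P(k|x) ∝ w_k f_k(x), the posterior odds are w_i f_i(x) / (w_j f_j(x)).
Component likelihoods at x = 14 calls:
  p_A = 0.0991761
  p_B = 0.1045
Odds = (0.36/0.64) × (0.1045/0.0991761) = 0.5625 × 1.05368 ≈ 0.5927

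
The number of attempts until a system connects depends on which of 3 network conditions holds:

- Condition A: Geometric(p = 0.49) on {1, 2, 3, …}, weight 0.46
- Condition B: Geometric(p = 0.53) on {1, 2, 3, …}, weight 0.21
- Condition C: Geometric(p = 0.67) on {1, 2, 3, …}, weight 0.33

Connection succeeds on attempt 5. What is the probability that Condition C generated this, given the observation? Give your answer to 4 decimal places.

By Bayes' theorem, P(k | x) = π_k f_k(x) / Σ_j π_j f_j(x).
Geometric probabilities:
  p_A = 0.0331495
  p_B = 0.0258623
  p_C = 0.00794567
Prior × likelihood for each component:
  π_A·p_A = 0.46 × 0.0331495 = 0.0152488
  π_B·p_B = 0.21 × 0.0258623 = 0.00543108
  π_C·p_C = 0.33 × 0.00794567 = 0.00262207
Denominator: 0.0152488 + 0.00543108 + 0.00262207 = 0.0233019
P(Condition C | 5) = 0.00262207 / 0.0233019 ≈ 0.1125

0.1125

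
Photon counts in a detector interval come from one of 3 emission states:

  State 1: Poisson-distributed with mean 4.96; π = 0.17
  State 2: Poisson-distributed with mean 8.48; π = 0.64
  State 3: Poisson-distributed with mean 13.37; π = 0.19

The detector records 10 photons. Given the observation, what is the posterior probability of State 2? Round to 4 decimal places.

By Bayes' theorem, P(k | x) = π_k f_k(x) / Σ_j π_j f_j(x).
Component likelihoods at x = 10 photons:
  f_1 = e^(−4.96)·4.96^10/10! = 0.0174162
  f_2 = e^(−8.48)·8.48^10/10! = 0.109996
  f_3 = e^(−13.37)·13.37^10/10! = 0.0785297
Prior × likelihood for each component:
  π_1·f_1 = 0.17 × 0.0174162 = 0.00296075
  π_2·f_2 = 0.64 × 0.109996 = 0.0703977
  π_3·f_3 = 0.19 × 0.0785297 = 0.0149206
Sum: 0.00296075 + 0.0703977 + 0.0149206 = 0.0882791
So the posterior for State 2 is 0.0703977 / 0.0882791 ≈ 0.7974.

0.7974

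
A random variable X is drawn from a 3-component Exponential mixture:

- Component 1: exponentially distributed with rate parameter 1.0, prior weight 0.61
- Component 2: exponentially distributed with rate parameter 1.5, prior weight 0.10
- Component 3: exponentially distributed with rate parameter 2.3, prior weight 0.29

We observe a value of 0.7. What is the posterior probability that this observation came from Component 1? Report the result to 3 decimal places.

0.620

By Bayes' theorem, P(k | x) = π_k f_k(x) / Σ_j π_j f_j(x).
Exponential densities:
  p_1 = 0.496585
  p_2 = 0.524907
  p_3 = 0.459742
Weight by the priors:
  π_1·p_1 = 0.61 × 0.496585 = 0.302917
  π_2·p_2 = 0.10 × 0.524907 = 0.0524907
  π_3·p_3 = 0.29 × 0.459742 = 0.133325
Marginal: 0.302917 + 0.0524907 + 0.133325 = 0.488733
So the posterior for Component 1 is 0.302917 / 0.488733 ≈ 0.620.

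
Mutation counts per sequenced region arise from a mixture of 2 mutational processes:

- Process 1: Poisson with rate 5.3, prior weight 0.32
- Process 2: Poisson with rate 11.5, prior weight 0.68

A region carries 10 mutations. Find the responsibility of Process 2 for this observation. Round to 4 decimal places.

0.9089

Apply Bayes' rule: the posterior for each component is proportional to its prior times its likelihood at x.
Poisson probabilities:
  p_1 = 0.0240566
  p_2 = 0.112935
Weight by the priors:
  π_1·p_1 = 0.32 × 0.0240566 = 0.00769812
  π_2·p_2 = 0.68 × 0.112935 = 0.0767958
Evidence: 0.00769812 + 0.0767958 = 0.084494
So the posterior for Process 2 is 0.0767958 / 0.084494 ≈ 0.9089.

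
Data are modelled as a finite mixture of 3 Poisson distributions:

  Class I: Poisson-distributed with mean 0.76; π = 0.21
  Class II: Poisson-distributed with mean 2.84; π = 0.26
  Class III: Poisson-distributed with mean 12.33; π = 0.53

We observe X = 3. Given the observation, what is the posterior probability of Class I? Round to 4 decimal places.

0.1090

Posterior ∝ prior × likelihood, so P(k | x) ∝ w_k f_k(x); normalise over all components.
Evaluate each component's likelihood at the observed value:
  f_I = 0.0342157
  f_II = 0.223053
  f_III = 0.00138003
Weight by the priors:
  w_I·f_I = 0.21 × 0.0342157 = 0.0071853
  w_II·f_II = 0.26 × 0.223053 = 0.0579937
  w_III·f_III = 0.53 × 0.00138003 = 0.000731413
Evidence: 0.0071853 + 0.0579937 + 0.000731413 = 0.0659104
So the posterior for Class I is 0.0071853 / 0.0659104 ≈ 0.1090.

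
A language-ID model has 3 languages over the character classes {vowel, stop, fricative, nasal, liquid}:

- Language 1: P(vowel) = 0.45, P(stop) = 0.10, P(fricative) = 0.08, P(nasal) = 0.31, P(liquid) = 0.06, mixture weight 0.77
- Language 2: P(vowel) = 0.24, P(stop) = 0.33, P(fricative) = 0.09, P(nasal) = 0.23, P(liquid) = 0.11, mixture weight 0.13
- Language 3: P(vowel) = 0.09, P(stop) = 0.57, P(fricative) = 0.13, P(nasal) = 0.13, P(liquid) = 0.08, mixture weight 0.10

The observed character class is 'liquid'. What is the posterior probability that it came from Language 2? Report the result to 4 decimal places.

0.2088

The responsibility of component k is P(Z=k) f_k(x) divided by Σ_j P(Z=j) f_j(x).
Categorical probabilities:
  L_1 = 0.06
  L_2 = 0.11
  L_3 = 0.08
Multiply by the mixture weights:
  P(Z=1)·L_1 = 0.77 × 0.06 = 0.0462
  P(Z=2)·L_2 = 0.13 × 0.11 = 0.0143
  P(Z=3)·L_3 = 0.10 × 0.08 = 0.008
Normaliser: 0.0462 + 0.0143 + 0.008 = 0.0685
Responsibility of Language 2: 0.0143 / 0.0685 ≈ 0.2088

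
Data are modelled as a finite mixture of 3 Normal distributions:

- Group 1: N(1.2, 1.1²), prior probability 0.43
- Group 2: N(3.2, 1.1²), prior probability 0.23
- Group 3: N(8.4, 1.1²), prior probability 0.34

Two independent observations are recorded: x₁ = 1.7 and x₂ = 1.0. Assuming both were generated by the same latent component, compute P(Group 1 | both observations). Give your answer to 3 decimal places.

By Bayes' theorem, P(k | x) = P(Z=k) f_k(x) / Σ_j P(Z=j) f_j(x).
Since both observations come from the same component, the likelihood for component k is f_k(x₁)·f_k(x₂).
  L_1 = [(1/(1.1·√(2π)))·exp(−(1.7−1.2)²/(2·1.1²)) = 0.362675·exp(-0.10331) = 0.327079] × [0.356729] = 0.116679
  L_2 = [(1/(1.1·√(2π)))·exp(−(1.7−3.2)²/(2·1.1²)) = 0.362675·exp(-0.92975) = 0.14313] × [0.0490827] = 0.00702521
  L_3 = [(1/(1.1·√(2π)))·exp(−(1.7−8.4)²/(2·1.1²)) = 0.362675·exp(-18.54959) = 3.18812e-09] × [5.39832e-11] = 1.72105e-19
Multiply by the mixture weights:
  P(Z=1)·L_1 = 0.43 × 0.116679 = 0.0501718
  P(Z=2)·L_2 = 0.23 × 0.00702521 = 0.0016158
  P(Z=3)·L_3 = 0.34 × 1.72105e-19 = 5.85156e-20
Evidence: 0.0501718 + 0.0016158 + 5.85156e-20 = 0.0517876
P(Group 1 | data) ≈ 0.969

0.969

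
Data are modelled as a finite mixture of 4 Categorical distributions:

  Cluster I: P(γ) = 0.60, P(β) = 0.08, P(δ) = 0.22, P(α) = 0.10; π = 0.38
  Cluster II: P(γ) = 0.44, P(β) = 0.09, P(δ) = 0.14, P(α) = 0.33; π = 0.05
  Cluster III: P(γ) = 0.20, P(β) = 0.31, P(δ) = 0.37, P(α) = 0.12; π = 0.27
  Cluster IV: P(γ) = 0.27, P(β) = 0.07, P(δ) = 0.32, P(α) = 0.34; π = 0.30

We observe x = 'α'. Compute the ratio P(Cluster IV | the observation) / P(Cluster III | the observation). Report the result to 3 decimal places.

3.148

Since P(k|x) ∝ P(Z=k) f_k(x), the posterior odds are P(Z=i) f_i(x) / (P(Z=j) f_j(x)).
Component likelihoods at x = 'α':
  f_I = 0.1
  f_II = 0.33
  f_III = 0.12
  f_IV = 0.34
0.102 / 0.0324 ≈ 3.148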